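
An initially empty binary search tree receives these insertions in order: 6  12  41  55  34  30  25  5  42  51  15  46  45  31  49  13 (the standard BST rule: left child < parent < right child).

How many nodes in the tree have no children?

6: root
12: right child of 6 (depth 1)
41: right child of 12 (depth 2)
55: right child of 41 (depth 3)
34: left child of 41 (depth 3)
30: left child of 34 (depth 4)
25: left child of 30 (depth 5)
5: left child of 6 (depth 1)
42: left child of 55 (depth 4)
51: right child of 42 (depth 5)
15: left child of 25 (depth 6)
46: left child of 51 (depth 6)
45: left child of 46 (depth 7)
31: right child of 30 (depth 5)
49: right child of 46 (depth 7)
13: left child of 15 (depth 7)

Leaves: 5, 13, 31, 45, 49 — 5 in total.

5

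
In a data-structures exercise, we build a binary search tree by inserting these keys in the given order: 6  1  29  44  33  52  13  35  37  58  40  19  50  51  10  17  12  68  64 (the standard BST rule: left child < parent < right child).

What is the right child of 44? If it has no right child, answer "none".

52

6: root
1: left child of 6 (depth 1)
29: right child of 6 (depth 1)
44: right child of 29 (depth 2)
33: left child of 44 (depth 3)
52: right child of 44 (depth 3)
13: left child of 29 (depth 2)
35: right child of 33 (depth 4)
37: right child of 35 (depth 5)
58: right child of 52 (depth 4)
40: right child of 37 (depth 6)
19: right child of 13 (depth 3)
50: left child of 52 (depth 4)
51: right child of 50 (depth 5)
10: left child of 13 (depth 3)
17: left child of 19 (depth 4)
12: right child of 10 (depth 4)
68: right child of 58 (depth 5)
64: left child of 68 (depth 6)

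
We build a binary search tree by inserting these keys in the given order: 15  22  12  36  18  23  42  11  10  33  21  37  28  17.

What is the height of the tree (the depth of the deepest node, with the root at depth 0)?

5

15: root
22: right child of 15 (depth 1)
12: left child of 15 (depth 1)
36: right child of 22 (depth 2)
18: left child of 22 (depth 2)
23: left child of 36 (depth 3)
42: right child of 36 (depth 3)
11: left child of 12 (depth 2)
10: left child of 11 (depth 3)
33: right child of 23 (depth 4)
21: right child of 18 (depth 3)
37: left child of 42 (depth 4)
28: left child of 33 (depth 5)
17: left child of 18 (depth 3)

The deepest node is 28 at depth 5.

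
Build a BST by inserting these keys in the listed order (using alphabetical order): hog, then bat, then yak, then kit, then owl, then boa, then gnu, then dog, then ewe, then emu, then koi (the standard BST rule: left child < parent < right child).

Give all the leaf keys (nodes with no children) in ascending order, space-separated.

emu koi

Insert hog: tree is empty, so hog becomes the root.
Insert bat: bat < hog → go left. Place as left child of hog.
Insert yak: yak > hog → go right. Place as right child of hog.
Insert kit: kit > hog → go right; kit < yak → go left. Place as left child of yak.
Insert owl: owl > hog → go right; owl < yak → go left; owl > kit → go right. Place as right child of kit.
Insert boa: boa < hog → go left; boa > bat → go right. Place as right child of bat.
Insert gnu: gnu < hog → go left; gnu > bat → go right; gnu > boa → go right. Place as right child of boa.
Insert dog: dog < hog → go left; dog > bat → go right; dog > boa → go right; dog < gnu → go left. Place as left child of gnu.
Insert ewe: ewe < hog → go left; ewe > bat → go right; ewe > boa → go right; ewe < gnu → go left; ewe > dog → go right. Place as right child of dog.
Insert emu: emu < hog → go left; emu > bat → go right; emu > boa → go right; emu < gnu → go left; emu > dog → go right; emu < ewe → go left. Place as left child of ewe.
Insert koi: koi > hog → go right; koi < yak → go left; koi > kit → go right; koi < owl → go left. Place as left child of owl.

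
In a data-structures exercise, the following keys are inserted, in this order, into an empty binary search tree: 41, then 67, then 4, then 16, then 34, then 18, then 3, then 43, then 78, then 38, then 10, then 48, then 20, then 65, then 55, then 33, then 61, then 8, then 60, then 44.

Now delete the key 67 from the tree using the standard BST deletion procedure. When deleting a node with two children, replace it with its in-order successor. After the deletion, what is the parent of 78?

41

Insert 41: tree is empty, so 41 becomes the root.
Insert 67: 67 > 41 → go right. Place as right child of 41.
Insert 4: 4 < 41 → go left. Place as left child of 41.
Insert 16: 16 < 41 → go left; 16 > 4 → go right. Place as right child of 4.
Insert 34: 34 < 41 → go left; 34 > 4 → go right; 34 > 16 → go right. Place as right child of 16.
Insert 18: 18 < 41 → go left; 18 > 4 → go right; 18 > 16 → go right; 18 < 34 → go left. Place as left child of 34.
Insert 3: 3 < 41 → go left; 3 < 4 → go left. Place as left child of 4.
Insert 43: 43 > 41 → go right; 43 < 67 → go left. Place as left child of 67.
Insert 78: 78 > 41 → go right; 78 > 67 → go right. Place as right child of 67.
Insert 38: 38 < 41 → go left; 38 > 4 → go right; 38 > 16 → go right; 38 > 34 → go right. Place as right child of 34.
Insert 10: 10 < 41 → go left; 10 > 4 → go right; 10 < 16 → go left. Place as left child of 16.
Insert 48: 48 > 41 → go right; 48 < 67 → go left; 48 > 43 → go right. Place as right child of 43.
Insert 20: 20 < 41 → go left; 20 > 4 → go right; 20 > 16 → go right; 20 < 34 → go left; 20 > 18 → go right. Place as right child of 18.
Insert 65: 65 > 41 → go right; 65 < 67 → go left; 65 > 43 → go right; 65 > 48 → go right. Place as right child of 48.
Insert 55: 55 > 41 → go right; 55 < 67 → go left; 55 > 43 → go right; 55 > 48 → go right; 55 < 65 → go left. Place as left child of 65.
Insert 33: 33 < 41 → go left; 33 > 4 → go right; 33 > 16 → go right; 33 < 34 → go left; 33 > 18 → go right; 33 > 20 → go right. Place as right child of 20.
Insert 61: 61 > 41 → go right; 61 < 67 → go left; 61 > 43 → go right; 61 > 48 → go right; 61 < 65 → go left; 61 > 55 → go right. Place as right child of 55.
Insert 8: 8 < 41 → go left; 8 > 4 → go right; 8 < 16 → go left; 8 < 10 → go left. Place as left child of 10.
Insert 60: 60 > 41 → go right; 60 < 67 → go left; 60 > 43 → go right; 60 > 48 → go right; 60 < 65 → go left; 60 > 55 → go right; 60 < 61 → go left. Place as left child of 61.
Insert 44: 44 > 41 → go right; 44 < 67 → go left; 44 > 43 → go right; 44 < 48 → go left. Place as left child of 48.

Delete 67 (two children — replace with in-order successor).
After deletion, 78's parent is 41.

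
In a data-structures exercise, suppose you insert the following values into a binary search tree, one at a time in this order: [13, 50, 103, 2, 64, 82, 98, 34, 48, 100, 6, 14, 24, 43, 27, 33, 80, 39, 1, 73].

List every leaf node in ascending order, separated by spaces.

1 6 33 39 73 100

Insert 13: tree is empty, so 13 becomes the root.
Insert 50: 50 > 13 → go right. Place as right child of 13.
Insert 103: 103 > 13 → go right; 103 > 50 → go right. Place as right child of 50.
Insert 2: 2 < 13 → go left. Place as left child of 13.
Insert 64: 64 > 13 → go right; 64 > 50 → go right; 64 < 103 → go left. Place as left child of 103.
Insert 82: 82 > 13 → go right; 82 > 50 → go right; 82 < 103 → go left; 82 > 64 → go right. Place as right child of 64.
Insert 98: 98 > 13 → go right; 98 > 50 → go right; 98 < 103 → go left; 98 > 64 → go right; 98 > 82 → go right. Place as right child of 82.
Insert 34: 34 > 13 → go right; 34 < 50 → go left. Place as left child of 50.
Insert 48: 48 > 13 → go right; 48 < 50 → go left; 48 > 34 → go right. Place as right child of 34.
Insert 100: 100 > 13 → go right; 100 > 50 → go right; 100 < 103 → go left; 100 > 64 → go right; 100 > 82 → go right; 100 > 98 → go right. Place as right child of 98.
Insert 6: 6 < 13 → go left; 6 > 2 → go right. Place as right child of 2.
Insert 14: 14 > 13 → go right; 14 < 50 → go left; 14 < 34 → go left. Place as left child of 34.
Insert 24: 24 > 13 → go right; 24 < 50 → go left; 24 < 34 → go left; 24 > 14 → go right. Place as right child of 14.
Insert 43: 43 > 13 → go right; 43 < 50 → go left; 43 > 34 → go right; 43 < 48 → go left. Place as left child of 48.
Insert 27: 27 > 13 → go right; 27 < 50 → go left; 27 < 34 → go left; 27 > 14 → go right; 27 > 24 → go right. Place as right child of 24.
Insert 33: 33 > 13 → go right; 33 < 50 → go left; 33 < 34 → go left; 33 > 14 → go right; 33 > 24 → go right; 33 > 27 → go right. Place as right child of 27.
Insert 80: 80 > 13 → go right; 80 > 50 → go right; 80 < 103 → go left; 80 > 64 → go right; 80 < 82 → go left. Place as left child of 82.
Insert 39: 39 > 13 → go right; 39 < 50 → go left; 39 > 34 → go right; 39 < 48 → go left; 39 < 43 → go left. Place as left child of 43.
Insert 1: 1 < 13 → go left; 1 < 2 → go left. Place as left child of 2.
Insert 73: 73 > 13 → go right; 73 > 50 → go right; 73 < 103 → go left; 73 > 64 → go right; 73 < 82 → go left; 73 < 80 → go left. Place as left child of 80.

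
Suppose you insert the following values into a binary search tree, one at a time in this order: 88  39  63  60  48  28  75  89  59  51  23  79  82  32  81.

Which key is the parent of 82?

Resulting structure (node: left, right):
  88: L=39, R=89
  39: L=28, R=63
  63: L=60, R=75
  60: L=48, R=–
  48: L=–, R=59
  28: L=23, R=32
  75: L=–, R=79
  89: L=–, R=–
  59: L=51, R=–
  51: L=–, R=–
  23: L=–, R=–
  79: L=–, R=82
  82: L=81, R=–
  32: L=–, R=–
  81: L=–, R=–

79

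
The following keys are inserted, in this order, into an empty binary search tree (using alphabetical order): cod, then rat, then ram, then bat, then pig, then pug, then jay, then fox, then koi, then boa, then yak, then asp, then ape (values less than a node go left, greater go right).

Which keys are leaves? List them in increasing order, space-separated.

Resulting structure (node: left, right):
  cod: L=bat, R=rat
  rat: L=ram, R=yak
  ram: L=pig, R=–
  bat: L=asp, R=boa
  pig: L=jay, R=pug
  pug: L=–, R=–
  jay: L=fox, R=koi
  fox: L=–, R=–
  koi: L=–, R=–
  boa: L=–, R=–
  yak: L=–, R=–
  asp: L=ape, R=–
  ape: L=–, R=–

ape boa fox koi pug yak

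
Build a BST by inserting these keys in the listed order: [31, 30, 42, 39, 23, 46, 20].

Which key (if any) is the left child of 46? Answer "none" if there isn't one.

Insert 31: tree is empty, so 31 becomes the root.
Insert 30: 30 < 31 → go left. Place as left child of 31.
Insert 42: 42 > 31 → go right. Place as right child of 31.
Insert 39: 39 > 31 → go right; 39 < 42 → go left. Place as left child of 42.
Insert 23: 23 < 31 → go left; 23 < 30 → go left. Place as left child of 30.
Insert 46: 46 > 31 → go right; 46 > 42 → go right. Place as right child of 42.
Insert 20: 20 < 31 → go left; 20 < 30 → go left; 20 < 23 → go left. Place as left child of 23.

none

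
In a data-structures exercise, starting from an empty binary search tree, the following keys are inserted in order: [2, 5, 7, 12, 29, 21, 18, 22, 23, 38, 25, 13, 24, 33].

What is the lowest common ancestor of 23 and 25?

2: root
5: right child of 2 (depth 1)
7: right child of 5 (depth 2)
12: right child of 7 (depth 3)
29: right child of 12 (depth 4)
21: left child of 29 (depth 5)
18: left child of 21 (depth 6)
22: right child of 21 (depth 6)
23: right child of 22 (depth 7)
38: right child of 29 (depth 5)
25: right child of 23 (depth 8)
13: left child of 18 (depth 7)
24: left child of 25 (depth 9)
33: left child of 38 (depth 6)

Path to 23: 2 → 5 → 7 → 12 → 29 → 21 → 22 → 23
Path to 25: 2 → 5 → 7 → 12 → 29 → 21 → 22 → 23 → 25
23 lies on both paths and is an ancestor of the other node.

23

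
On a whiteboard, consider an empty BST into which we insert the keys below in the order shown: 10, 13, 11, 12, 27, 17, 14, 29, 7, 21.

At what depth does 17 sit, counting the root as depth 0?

3

Insert 10: tree is empty, so 10 becomes the root.
Insert 13: 13 > 10 → go right. Place as right child of 10.
Insert 11: 11 > 10 → go right; 11 < 13 → go left. Place as left child of 13.
Insert 12: 12 > 10 → go right; 12 < 13 → go left; 12 > 11 → go right. Place as right child of 11.
Insert 27: 27 > 10 → go right; 27 > 13 → go right. Place as right child of 13.
Insert 17: 17 > 10 → go right; 17 > 13 → go right; 17 < 27 → go left. Place as left child of 27.
Insert 14: 14 > 10 → go right; 14 > 13 → go right; 14 < 27 → go left; 14 < 17 → go left. Place as left child of 17.
Insert 29: 29 > 10 → go right; 29 > 13 → go right; 29 > 27 → go right. Place as right child of 27.
Insert 7: 7 < 10 → go left. Place as left child of 10.
Insert 21: 21 > 10 → go right; 21 > 13 → go right; 21 < 27 → go left; 21 > 17 → go right. Place as right child of 17.

Path to 17: 10 → 13 → 27 → 17, which is 3 edges.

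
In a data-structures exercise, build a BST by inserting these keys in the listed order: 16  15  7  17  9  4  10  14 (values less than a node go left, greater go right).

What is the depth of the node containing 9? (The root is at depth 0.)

16: root
15: left child of 16 (depth 1)
7: left child of 15 (depth 2)
17: right child of 16 (depth 1)
9: right child of 7 (depth 3)
4: left child of 7 (depth 3)
10: right child of 9 (depth 4)
14: right child of 10 (depth 5)

Path to 9: 16 → 15 → 7 → 9, which is 3 edges.

3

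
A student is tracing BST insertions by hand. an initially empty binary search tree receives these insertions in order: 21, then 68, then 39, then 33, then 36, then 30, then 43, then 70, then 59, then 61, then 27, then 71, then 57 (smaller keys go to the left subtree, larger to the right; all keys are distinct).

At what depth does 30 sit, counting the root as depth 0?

Insert 21: tree is empty, so 21 becomes the root.
Insert 68: 68 > 21 → go right. Place as right child of 21.
Insert 39: 39 > 21 → go right; 39 < 68 → go left. Place as left child of 68.
Insert 33: 33 > 21 → go right; 33 < 68 → go left; 33 < 39 → go left. Place as left child of 39.
Insert 36: 36 > 21 → go right; 36 < 68 → go left; 36 < 39 → go left; 36 > 33 → go right. Place as right child of 33.
Insert 30: 30 > 21 → go right; 30 < 68 → go left; 30 < 39 → go left; 30 < 33 → go left. Place as left child of 33.
Insert 43: 43 > 21 → go right; 43 < 68 → go left; 43 > 39 → go right. Place as right child of 39.
Insert 70: 70 > 21 → go right; 70 > 68 → go right. Place as right child of 68.
Insert 59: 59 > 21 → go right; 59 < 68 → go left; 59 > 39 → go right; 59 > 43 → go right. Place as right child of 43.
Insert 61: 61 > 21 → go right; 61 < 68 → go left; 61 > 39 → go right; 61 > 43 → go right; 61 > 59 → go right. Place as right child of 59.
Insert 27: 27 > 21 → go right; 27 < 68 → go left; 27 < 39 → go left; 27 < 33 → go left; 27 < 30 → go left. Place as left child of 30.
Insert 71: 71 > 21 → go right; 71 > 68 → go right; 71 > 70 → go right. Place as right child of 70.
Insert 57: 57 > 21 → go right; 57 < 68 → go left; 57 > 39 → go right; 57 > 43 → go right; 57 < 59 → go left. Place as left child of 59.

Path to 30: 21 → 68 → 39 → 33 → 30, which is 4 edges.

4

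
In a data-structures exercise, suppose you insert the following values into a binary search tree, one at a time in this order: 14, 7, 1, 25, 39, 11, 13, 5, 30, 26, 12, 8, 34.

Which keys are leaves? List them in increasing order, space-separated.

5 8 12 26 34

14: root
7: left child of 14 (depth 1)
1: left child of 7 (depth 2)
25: right child of 14 (depth 1)
39: right child of 25 (depth 2)
11: right child of 7 (depth 2)
13: right child of 11 (depth 3)
5: right child of 1 (depth 3)
30: left child of 39 (depth 3)
26: left child of 30 (depth 4)
12: left child of 13 (depth 4)
8: left child of 11 (depth 3)
34: right child of 30 (depth 4)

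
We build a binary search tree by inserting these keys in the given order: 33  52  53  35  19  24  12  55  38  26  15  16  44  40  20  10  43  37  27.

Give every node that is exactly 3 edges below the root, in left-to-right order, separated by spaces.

33: root
52: right child of 33 (depth 1)
53: right child of 52 (depth 2)
35: left child of 52 (depth 2)
19: left child of 33 (depth 1)
24: right child of 19 (depth 2)
12: left child of 19 (depth 2)
55: right child of 53 (depth 3)
38: right child of 35 (depth 3)
26: right child of 24 (depth 3)
15: right child of 12 (depth 3)
16: right child of 15 (depth 4)
44: right child of 38 (depth 4)
40: left child of 44 (depth 5)
20: left child of 24 (depth 3)
10: left child of 12 (depth 3)
43: right child of 40 (depth 6)
37: left child of 38 (depth 4)
27: right child of 26 (depth 4)

10 15 20 26 38 55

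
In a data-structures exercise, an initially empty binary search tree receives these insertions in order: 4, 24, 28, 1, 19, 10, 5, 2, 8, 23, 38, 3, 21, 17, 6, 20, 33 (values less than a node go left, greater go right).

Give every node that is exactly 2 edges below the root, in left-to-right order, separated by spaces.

4: root
24: right child of 4 (depth 1)
28: right child of 24 (depth 2)
1: left child of 4 (depth 1)
19: left child of 24 (depth 2)
10: left child of 19 (depth 3)
5: left child of 10 (depth 4)
2: right child of 1 (depth 2)
8: right child of 5 (depth 5)
23: right child of 19 (depth 3)
38: right child of 28 (depth 3)
3: right child of 2 (depth 3)
21: left child of 23 (depth 4)
17: right child of 10 (depth 4)
6: left child of 8 (depth 6)
20: left child of 21 (depth 5)
33: left child of 38 (depth 4)

2 19 28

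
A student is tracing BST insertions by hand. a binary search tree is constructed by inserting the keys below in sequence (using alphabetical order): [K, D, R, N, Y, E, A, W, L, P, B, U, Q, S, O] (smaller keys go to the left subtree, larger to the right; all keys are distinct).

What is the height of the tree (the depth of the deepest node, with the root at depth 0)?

K: root
D: left child of K (depth 1)
R: right child of K (depth 1)
N: left child of R (depth 2)
Y: right child of R (depth 2)
E: right child of D (depth 2)
A: left child of D (depth 2)
W: left child of Y (depth 3)
L: left child of N (depth 3)
P: right child of N (depth 3)
B: right child of A (depth 3)
U: left child of W (depth 4)
Q: right child of P (depth 4)
S: left child of U (depth 5)
O: left child of P (depth 4)

The deepest node is S at depth 5.

5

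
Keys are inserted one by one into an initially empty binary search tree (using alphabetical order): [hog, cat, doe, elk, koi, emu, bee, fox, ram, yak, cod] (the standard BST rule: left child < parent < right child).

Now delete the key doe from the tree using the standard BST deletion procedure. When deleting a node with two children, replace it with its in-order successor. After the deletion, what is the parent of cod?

elk

hog: root
cat: left child of hog (depth 1)
doe: right child of cat (depth 2)
elk: right child of doe (depth 3)
koi: right child of hog (depth 1)
emu: right child of elk (depth 4)
bee: left child of cat (depth 2)
fox: right child of emu (depth 5)
ram: right child of koi (depth 2)
yak: right child of ram (depth 3)
cod: left child of doe (depth 3)

Delete doe (two children — replace with in-order successor).
After deletion, cod's parent is elk.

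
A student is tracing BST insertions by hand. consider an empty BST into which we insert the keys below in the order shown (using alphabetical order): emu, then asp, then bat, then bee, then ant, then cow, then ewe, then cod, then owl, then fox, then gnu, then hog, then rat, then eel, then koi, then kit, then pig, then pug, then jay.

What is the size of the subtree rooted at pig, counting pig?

Insert emu: tree is empty, so emu becomes the root.
Insert asp: asp < emu → go left. Place as left child of emu.
Insert bat: bat < emu → go left; bat > asp → go right. Place as right child of asp.
Insert bee: bee < emu → go left; bee > asp → go right; bee > bat → go right. Place as right child of bat.
Insert ant: ant < emu → go left; ant < asp → go left. Place as left child of asp.
Insert cow: cow < emu → go left; cow > asp → go right; cow > bat → go right; cow > bee → go right. Place as right child of bee.
Insert ewe: ewe > emu → go right. Place as right child of emu.
Insert cod: cod < emu → go left; cod > asp → go right; cod > bat → go right; cod > bee → go right; cod < cow → go left. Place as left child of cow.
Insert owl: owl > emu → go right; owl > ewe → go right. Place as right child of ewe.
Insert fox: fox > emu → go right; fox > ewe → go right; fox < owl → go left. Place as left child of owl.
Insert gnu: gnu > emu → go right; gnu > ewe → go right; gnu < owl → go left; gnu > fox → go right. Place as right child of fox.
Insert hog: hog > emu → go right; hog > ewe → go right; hog < owl → go left; hog > fox → go right; hog > gnu → go right. Place as right child of gnu.
Insert rat: rat > emu → go right; rat > ewe → go right; rat > owl → go right. Place as right child of owl.
Insert eel: eel < emu → go left; eel > asp → go right; eel > bat → go right; eel > bee → go right; eel > cow → go right. Place as right child of cow.
Insert koi: koi > emu → go right; koi > ewe → go right; koi < owl → go left; koi > fox → go right; koi > gnu → go right; koi > hog → go right. Place as right child of hog.
Insert kit: kit > emu → go right; kit > ewe → go right; kit < owl → go left; kit > fox → go right; kit > gnu → go right; kit > hog → go right; kit < koi → go left. Place as left child of koi.
Insert pig: pig > emu → go right; pig > ewe → go right; pig > owl → go right; pig < rat → go left. Place as left child of rat.
Insert pug: pug > emu → go right; pug > ewe → go right; pug > owl → go right; pug < rat → go left; pug > pig → go right. Place as right child of pig.
Insert jay: jay > emu → go right; jay > ewe → go right; jay < owl → go left; jay > fox → go right; jay > gnu → go right; jay > hog → go right; jay < koi → go left; jay < kit → go left. Place as left child of kit.

Subtree rooted at pig contains: pig, pug — 2 nodes.

2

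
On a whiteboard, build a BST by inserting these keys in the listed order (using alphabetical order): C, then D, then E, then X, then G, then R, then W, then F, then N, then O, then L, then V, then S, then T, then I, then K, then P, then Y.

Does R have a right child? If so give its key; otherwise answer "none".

W

C: root
D: right child of C (depth 1)
E: right child of D (depth 2)
X: right child of E (depth 3)
G: left child of X (depth 4)
R: right child of G (depth 5)
W: right child of R (depth 6)
F: left child of G (depth 5)
N: left child of R (depth 6)
O: right child of N (depth 7)
L: left child of N (depth 7)
V: left child of W (depth 7)
S: left child of V (depth 8)
T: right child of S (depth 9)
I: left child of L (depth 8)
K: right child of I (depth 9)
P: right child of O (depth 8)
Y: right child of X (depth 4)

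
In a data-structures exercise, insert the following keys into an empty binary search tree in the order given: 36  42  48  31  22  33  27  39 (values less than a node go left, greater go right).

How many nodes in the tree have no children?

4

Insert 36: tree is empty, so 36 becomes the root.
Insert 42: 42 > 36 → go right. Place as right child of 36.
Insert 48: 48 > 36 → go right; 48 > 42 → go right. Place as right child of 42.
Insert 31: 31 < 36 → go left. Place as left child of 36.
Insert 22: 22 < 36 → go left; 22 < 31 → go left. Place as left child of 31.
Insert 33: 33 < 36 → go left; 33 > 31 → go right. Place as right child of 31.
Insert 27: 27 < 36 → go left; 27 < 31 → go left; 27 > 22 → go right. Place as right child of 22.
Insert 39: 39 > 36 → go right; 39 < 42 → go left. Place as left child of 42.

Leaves: 27, 33, 39, 48 — 4 in total.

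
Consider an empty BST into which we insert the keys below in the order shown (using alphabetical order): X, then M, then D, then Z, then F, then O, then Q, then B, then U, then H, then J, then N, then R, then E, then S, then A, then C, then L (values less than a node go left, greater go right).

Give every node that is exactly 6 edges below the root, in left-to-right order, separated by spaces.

L S

Insert X: tree is empty, so X becomes the root.
Insert M: M < X → go left. Place as left child of X.
Insert D: D < X → go left; D < M → go left. Place as left child of M.
Insert Z: Z > X → go right. Place as right child of X.
Insert F: F < X → go left; F < M → go left; F > D → go right. Place as right child of D.
Insert O: O < X → go left; O > M → go right. Place as right child of M.
Insert Q: Q < X → go left; Q > M → go right; Q > O → go right. Place as right child of O.
Insert B: B < X → go left; B < M → go left; B < D → go left. Place as left child of D.
Insert U: U < X → go left; U > M → go right; U > O → go right; U > Q → go right. Place as right child of Q.
Insert H: H < X → go left; H < M → go left; H > D → go right; H > F → go right. Place as right child of F.
Insert J: J < X → go left; J < M → go left; J > D → go right; J > F → go right; J > H → go right. Place as right child of H.
Insert N: N < X → go left; N > M → go right; N < O → go left. Place as left child of O.
Insert R: R < X → go left; R > M → go right; R > O → go right; R > Q → go right; R < U → go left. Place as left child of U.
Insert E: E < X → go left; E < M → go left; E > D → go right; E < F → go left. Place as left child of F.
Insert S: S < X → go left; S > M → go right; S > O → go right; S > Q → go right; S < U → go left; S > R → go right. Place as right child of R.
Insert A: A < X → go left; A < M → go left; A < D → go left; A < B → go left. Place as left child of B.
Insert C: C < X → go left; C < M → go left; C < D → go left; C > B → go right. Place as right child of B.
Insert L: L < X → go left; L < M → go left; L > D → go right; L > F → go right; L > H → go right; L > J → go right. Place as right child of J.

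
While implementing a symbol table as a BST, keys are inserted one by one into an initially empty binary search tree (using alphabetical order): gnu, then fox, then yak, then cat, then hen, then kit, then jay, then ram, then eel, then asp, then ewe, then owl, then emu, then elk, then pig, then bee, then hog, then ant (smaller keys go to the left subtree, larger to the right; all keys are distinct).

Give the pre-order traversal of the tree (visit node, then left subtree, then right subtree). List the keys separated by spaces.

Resulting structure (node: left, right):
  gnu: L=fox, R=yak
  fox: L=cat, R=–
  yak: L=hen, R=–
  cat: L=asp, R=eel
  hen: L=–, R=kit
  kit: L=jay, R=ram
  jay: L=hog, R=–
  ram: L=owl, R=–
  eel: L=–, R=ewe
  asp: L=ant, R=bee
  ewe: L=emu, R=–
  owl: L=–, R=pig
  emu: L=elk, R=–
  elk: L=–, R=–
  pig: L=–, R=–
  bee: L=–, R=–
  hog: L=–, R=–
  ant: L=–, R=–

gnu fox cat asp ant bee eel ewe emu elk yak hen kit jay hog ram owl pig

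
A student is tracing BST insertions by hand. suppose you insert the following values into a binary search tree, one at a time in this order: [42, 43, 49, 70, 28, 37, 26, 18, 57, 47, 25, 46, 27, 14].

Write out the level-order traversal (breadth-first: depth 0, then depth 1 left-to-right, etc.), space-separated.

Resulting structure (node: left, right):
  42: L=28, R=43
  43: L=–, R=49
  49: L=47, R=70
  70: L=57, R=–
  28: L=26, R=37
  37: L=–, R=–
  26: L=18, R=27
  18: L=14, R=25
  57: L=–, R=–
  47: L=46, R=–
  25: L=–, R=–
  46: L=–, R=–
  27: L=–, R=–
  14: L=–, R=–

42 28 43 26 37 49 18 27 47 70 14 25 46 57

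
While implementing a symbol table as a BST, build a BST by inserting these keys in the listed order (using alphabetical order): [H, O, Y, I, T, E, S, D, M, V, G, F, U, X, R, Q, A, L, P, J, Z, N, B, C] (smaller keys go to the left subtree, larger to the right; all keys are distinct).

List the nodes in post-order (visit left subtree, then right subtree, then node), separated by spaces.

C B A D F G E J L N M I P Q R S U X V T Z Y O H

H: root
O: right child of H (depth 1)
Y: right child of O (depth 2)
I: left child of O (depth 2)
T: left child of Y (depth 3)
E: left child of H (depth 1)
S: left child of T (depth 4)
D: left child of E (depth 2)
M: right child of I (depth 3)
V: right child of T (depth 4)
G: right child of E (depth 2)
F: left child of G (depth 3)
U: left child of V (depth 5)
X: right child of V (depth 5)
R: left child of S (depth 5)
Q: left child of R (depth 6)
A: left child of D (depth 3)
L: left child of M (depth 4)
P: left child of Q (depth 7)
J: left child of L (depth 5)
Z: right child of Y (depth 3)
N: right child of M (depth 4)
B: right child of A (depth 4)
C: right child of B (depth 5)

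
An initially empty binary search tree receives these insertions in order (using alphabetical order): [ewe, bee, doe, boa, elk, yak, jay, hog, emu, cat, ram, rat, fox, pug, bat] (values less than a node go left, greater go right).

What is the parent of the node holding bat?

bee

ewe: root
bee: left child of ewe (depth 1)
doe: right child of bee (depth 2)
boa: left child of doe (depth 3)
elk: right child of doe (depth 3)
yak: right child of ewe (depth 1)
jay: left child of yak (depth 2)
hog: left child of jay (depth 3)
emu: right child of elk (depth 4)
cat: right child of boa (depth 4)
ram: right child of jay (depth 3)
rat: right child of ram (depth 4)
fox: left child of hog (depth 4)
pug: left child of ram (depth 4)
bat: left child of bee (depth 2)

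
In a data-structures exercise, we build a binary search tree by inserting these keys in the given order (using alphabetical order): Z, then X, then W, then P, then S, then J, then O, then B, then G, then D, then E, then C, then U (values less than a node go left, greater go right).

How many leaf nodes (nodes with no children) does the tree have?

4

Insert Z: tree is empty, so Z becomes the root.
Insert X: X < Z → go left. Place as left child of Z.
Insert W: W < Z → go left; W < X → go left. Place as left child of X.
Insert P: P < Z → go left; P < X → go left; P < W → go left. Place as left child of W.
Insert S: S < Z → go left; S < X → go left; S < W → go left; S > P → go right. Place as right child of P.
Insert J: J < Z → go left; J < X → go left; J < W → go left; J < P → go left. Place as left child of P.
Insert O: O < Z → go left; O < X → go left; O < W → go left; O < P → go left; O > J → go right. Place as right child of J.
Insert B: B < Z → go left; B < X → go left; B < W → go left; B < P → go left; B < J → go left. Place as left child of J.
Insert G: G < Z → go left; G < X → go left; G < W → go left; G < P → go left; G < J → go left; G > B → go right. Place as right child of B.
Insert D: D < Z → go left; D < X → go left; D < W → go left; D < P → go left; D < J → go left; D > B → go right; D < G → go left. Place as left child of G.
Insert E: E < Z → go left; E < X → go left; E < W → go left; E < P → go left; E < J → go left; E > B → go right; E < G → go left; E > D → go right. Place as right child of D.
Insert C: C < Z → go left; C < X → go left; C < W → go left; C < P → go left; C < J → go left; C > B → go right; C < G → go left; C < D → go left. Place as left child of D.
Insert U: U < Z → go left; U < X → go left; U < W → go left; U > P → go right; U > S → go right. Place as right child of S.

Leaves: C, E, O, U — 4 in total.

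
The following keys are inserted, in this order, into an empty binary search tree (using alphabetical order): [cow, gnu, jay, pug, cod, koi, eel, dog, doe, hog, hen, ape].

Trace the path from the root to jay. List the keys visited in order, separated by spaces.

cow gnu jay

cow: root
gnu: right child of cow (depth 1)
jay: right child of gnu (depth 2)
pug: right child of jay (depth 3)
cod: left child of cow (depth 1)
koi: left child of pug (depth 4)
eel: left child of gnu (depth 2)
dog: left child of eel (depth 3)
doe: left child of dog (depth 4)
hog: left child of jay (depth 3)
hen: left child of hog (depth 4)
ape: left child of cod (depth 2)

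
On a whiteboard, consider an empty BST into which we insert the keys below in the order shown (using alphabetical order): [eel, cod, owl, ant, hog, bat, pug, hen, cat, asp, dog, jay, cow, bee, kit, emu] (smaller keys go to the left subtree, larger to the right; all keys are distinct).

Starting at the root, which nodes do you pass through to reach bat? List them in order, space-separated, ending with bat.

Insert eel: tree is empty, so eel becomes the root.
Insert cod: cod < eel → go left. Place as left child of eel.
Insert owl: owl > eel → go right. Place as right child of eel.
Insert ant: ant < eel → go left; ant < cod → go left. Place as left child of cod.
Insert hog: hog > eel → go right; hog < owl → go left. Place as left child of owl.
Insert bat: bat < eel → go left; bat < cod → go left; bat > ant → go right. Place as right child of ant.
Insert pug: pug > eel → go right; pug > owl → go right. Place as right child of owl.
Insert hen: hen > eel → go right; hen < owl → go left; hen < hog → go left. Place as left child of hog.
Insert cat: cat < eel → go left; cat < cod → go left; cat > ant → go right; cat > bat → go right. Place as right child of bat.
Insert asp: asp < eel → go left; asp < cod → go left; asp > ant → go right; asp < bat → go left. Place as left child of bat.
Insert dog: dog < eel → go left; dog > cod → go right. Place as right child of cod.
Insert jay: jay > eel → go right; jay < owl → go left; jay > hog → go right. Place as right child of hog.
Insert cow: cow < eel → go left; cow > cod → go right; cow < dog → go left. Place as left child of dog.
Insert bee: bee < eel → go left; bee < cod → go left; bee > ant → go right; bee > bat → go right; bee < cat → go left. Place as left child of cat.
Insert kit: kit > eel → go right; kit < owl → go left; kit > hog → go right; kit > jay → go right. Place as right child of jay.
Insert emu: emu > eel → go right; emu < owl → go left; emu < hog → go left; emu < hen → go left. Place as left child of hen.

eel cod ant bat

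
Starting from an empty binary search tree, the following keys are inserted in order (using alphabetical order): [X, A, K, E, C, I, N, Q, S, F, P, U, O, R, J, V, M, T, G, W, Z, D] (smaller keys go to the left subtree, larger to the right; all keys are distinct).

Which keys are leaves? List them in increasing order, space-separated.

D G J M O R T W Z

X: root
A: left child of X (depth 1)
K: right child of A (depth 2)
E: left child of K (depth 3)
C: left child of E (depth 4)
I: right child of E (depth 4)
N: right child of K (depth 3)
Q: right child of N (depth 4)
S: right child of Q (depth 5)
F: left child of I (depth 5)
P: left child of Q (depth 5)
U: right child of S (depth 6)
O: left child of P (depth 6)
R: left child of S (depth 6)
J: right child of I (depth 5)
V: right child of U (depth 7)
M: left child of N (depth 4)
T: left child of U (depth 7)
G: right child of F (depth 6)
W: right child of V (depth 8)
Z: right child of X (depth 1)
D: right child of C (depth 5)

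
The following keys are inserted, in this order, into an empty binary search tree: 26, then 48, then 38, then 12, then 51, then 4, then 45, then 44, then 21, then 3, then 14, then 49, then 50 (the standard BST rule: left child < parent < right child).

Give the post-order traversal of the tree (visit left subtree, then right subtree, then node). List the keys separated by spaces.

3 4 14 21 12 44 45 38 50 49 51 48 26

26: root
48: right child of 26 (depth 1)
38: left child of 48 (depth 2)
12: left child of 26 (depth 1)
51: right child of 48 (depth 2)
4: left child of 12 (depth 2)
45: right child of 38 (depth 3)
44: left child of 45 (depth 4)
21: right child of 12 (depth 2)
3: left child of 4 (depth 3)
14: left child of 21 (depth 3)
49: left child of 51 (depth 3)
50: right child of 49 (depth 4)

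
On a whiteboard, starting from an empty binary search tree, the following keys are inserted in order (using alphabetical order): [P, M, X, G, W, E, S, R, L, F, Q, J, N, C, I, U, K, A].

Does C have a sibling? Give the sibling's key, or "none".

F

Insert P: tree is empty, so P becomes the root.
Insert M: M < P → go left. Place as left child of P.
Insert X: X > P → go right. Place as right child of P.
Insert G: G < P → go left; G < M → go left. Place as left child of M.
Insert W: W > P → go right; W < X → go left. Place as left child of X.
Insert E: E < P → go left; E < M → go left; E < G → go left. Place as left child of G.
Insert S: S > P → go right; S < X → go left; S < W → go left. Place as left child of W.
Insert R: R > P → go right; R < X → go left; R < W → go left; R < S → go left. Place as left child of S.
Insert L: L < P → go left; L < M → go left; L > G → go right. Place as right child of G.
Insert F: F < P → go left; F < M → go left; F < G → go left; F > E → go right. Place as right child of E.
Insert Q: Q > P → go right; Q < X → go left; Q < W → go left; Q < S → go left; Q < R → go left. Place as left child of R.
Insert J: J < P → go left; J < M → go left; J > G → go right; J < L → go left. Place as left child of L.
Insert N: N < P → go left; N > M → go right. Place as right child of M.
Insert C: C < P → go left; C < M → go left; C < G → go left; C < E → go left. Place as left child of E.
Insert I: I < P → go left; I < M → go left; I > G → go right; I < L → go left; I < J → go left. Place as left child of J.
Insert U: U > P → go right; U < X → go left; U < W → go left; U > S → go right. Place as right child of S.
Insert K: K < P → go left; K < M → go left; K > G → go right; K < L → go left; K > J → go right. Place as right child of J.
Insert A: A < P → go left; A < M → go left; A < G → go left; A < E → go left; A < C → go left. Place as left child of C.

C's parent is E; the other child of E is F.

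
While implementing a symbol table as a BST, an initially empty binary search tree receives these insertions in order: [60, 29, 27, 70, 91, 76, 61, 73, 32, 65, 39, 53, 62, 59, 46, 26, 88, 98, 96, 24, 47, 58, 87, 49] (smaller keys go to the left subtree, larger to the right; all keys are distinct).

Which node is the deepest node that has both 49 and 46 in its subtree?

46

Resulting structure (node: left, right):
  60: L=29, R=70
  29: L=27, R=32
  27: L=26, R=–
  70: L=61, R=91
  91: L=76, R=98
  76: L=73, R=88
  61: L=–, R=65
  73: L=–, R=–
  32: L=–, R=39
  65: L=62, R=–
  39: L=–, R=53
  53: L=46, R=59
  62: L=–, R=–
  59: L=58, R=–
  46: L=–, R=47
  26: L=24, R=–
  88: L=87, R=–
  98: L=96, R=–
  96: L=–, R=–
  24: L=–, R=–
  47: L=–, R=49
  58: L=–, R=–
  87: L=–, R=–
  49: L=–, R=–

Path to 49: 60 → 29 → 32 → 39 → 53 → 46 → 47 → 49
Path to 46: 60 → 29 → 32 → 39 → 53 → 46
46 lies on both paths and is an ancestor of the other node.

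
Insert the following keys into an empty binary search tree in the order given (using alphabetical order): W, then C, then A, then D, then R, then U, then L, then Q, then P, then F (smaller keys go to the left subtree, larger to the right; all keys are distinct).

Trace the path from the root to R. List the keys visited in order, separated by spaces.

W: root
C: left child of W (depth 1)
A: left child of C (depth 2)
D: right child of C (depth 2)
R: right child of D (depth 3)
U: right child of R (depth 4)
L: left child of R (depth 4)
Q: right child of L (depth 5)
P: left child of Q (depth 6)
F: left child of L (depth 5)

W C D R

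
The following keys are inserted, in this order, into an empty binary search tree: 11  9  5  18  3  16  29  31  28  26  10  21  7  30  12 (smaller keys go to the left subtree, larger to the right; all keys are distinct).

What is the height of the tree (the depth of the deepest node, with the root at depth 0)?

5

11: root
9: left child of 11 (depth 1)
5: left child of 9 (depth 2)
18: right child of 11 (depth 1)
3: left child of 5 (depth 3)
16: left child of 18 (depth 2)
29: right child of 18 (depth 2)
31: right child of 29 (depth 3)
28: left child of 29 (depth 3)
26: left child of 28 (depth 4)
10: right child of 9 (depth 2)
21: left child of 26 (depth 5)
7: right child of 5 (depth 3)
30: left child of 31 (depth 4)
12: left child of 16 (depth 3)

The deepest node is 21 at depth 5.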